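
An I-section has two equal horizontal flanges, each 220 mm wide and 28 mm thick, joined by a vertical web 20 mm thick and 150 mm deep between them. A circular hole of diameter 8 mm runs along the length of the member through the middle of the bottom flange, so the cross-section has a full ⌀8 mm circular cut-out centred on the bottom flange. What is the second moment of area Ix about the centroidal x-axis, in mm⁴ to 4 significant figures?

Ix ≈ 1.036 × 10⁸ mm⁴

Decompose the section into non-overlapping parts with the origin at the bottom-left of its bounding rectangle.
Bottom flange: 220 × 28, A = 6 160 mm², y = 14 mm, Ī = 402 453 mm⁴.
Web: 20 × 150, A = 3 000 mm², y = 103 mm, Ī = 5 625 000 mm⁴.
Top flange: 220 × 28, A = 6 160 mm², y = 192 mm, Ī = 402 453 mm⁴.
Hole (subtracted): ⌀8, A = 50.2655 mm², y = 14 mm, Ī = 201.062 mm⁴.
Centroid: ȳ = ΣA·y / ΣA = 103.293 mm.
Transfer each piece to the centroidal x-axis using Ī + A·d² with d = y − 103.293:
  bottom flange: d = -89.293 mm → contributes +49 517 582 mm⁴
  web: d = -0.292974 mm → contributes +5 625 258 mm⁴
  top flange: d = 88.707 mm → contributes +48 875 102 mm⁴
  hole: d = -89.293 mm → contributes −400 980 mm⁴
Total I = 103 616 962 mm⁴.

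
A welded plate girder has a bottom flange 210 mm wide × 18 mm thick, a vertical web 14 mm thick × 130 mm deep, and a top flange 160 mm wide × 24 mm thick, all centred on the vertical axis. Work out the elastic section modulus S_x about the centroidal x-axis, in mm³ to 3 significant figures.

Decompose the section into non-overlapping parts with the origin at the bottom-left of its bounding rectangle.
Bottom plate: 210 × 18, A = 3 780 mm², y = 9 mm, Ī = 102 060 mm⁴.
Web plate: 14 × 130, A = 1 820 mm², y = 83 mm, Ī = 2 563 167 mm⁴.
Top plate: 160 × 24, A = 3 840 mm², y = 160 mm, Ī = 184 320 mm⁴.
Centroid: ȳ = ΣA·y / ΣA = 84.691 mm.
Transfer each piece to the centroidal x-axis using Ī + A·d² with d = y − 84.691:
  bottom plate: d = -75.691 mm → contributes +21 757 978 mm⁴
  web plate: d = -1.6907 mm → contributes +2 568 369 mm⁴
  top plate: d = 75.309 mm → contributes +21 962 857 mm⁴
Total I = 46 289 203 mm⁴.
Extreme fibre distance c = 87.309 mm; S = I/c = 530 175 mm³.

S_x ≈ 5.30 × 10⁵ mm³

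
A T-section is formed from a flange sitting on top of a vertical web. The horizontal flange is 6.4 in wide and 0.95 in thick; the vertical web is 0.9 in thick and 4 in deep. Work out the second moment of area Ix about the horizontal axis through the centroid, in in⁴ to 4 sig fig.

Treat the section as a set of non-overlapping primitives; coordinates are from the bounding-box lower-left.
Flange: 6.4 × 0.95, A = 6.08 in², y = 4.475 in, Ī = 0.457267 in⁴.
Web: 0.9 × 4, A = 3.6 in², y = 2 in, Ī = 4.8 in⁴.
Centroid: ȳ = ΣA·y / ΣA = 3.55455 in.
Transfer each piece to the horizontal axis through the centroid using Ī + A·d² with d = y − 3.55455:
  flange: d = 0.920455 in → contributes +5.60847 in⁴
  web: d = -1.55455 in → contributes +13.4998 in⁴
Total I = 19.1083 in⁴.

Ix ≈ 19.11 in⁴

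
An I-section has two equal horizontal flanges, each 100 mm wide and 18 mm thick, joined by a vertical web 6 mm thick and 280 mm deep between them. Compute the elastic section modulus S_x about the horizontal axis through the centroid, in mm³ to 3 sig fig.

Treat the section as a set of non-overlapping primitives; coordinates are from the bounding-box lower-left.
Bottom flange: 100 × 18, A = 1 800 mm², y = 9 mm, Ī = 48 600 mm⁴.
Web: 6 × 280, A = 1 680 mm², y = 158 mm, Ī = 10 976 000 mm⁴.
Top flange: 100 × 18, A = 1 800 mm², y = 307 mm, Ī = 48 600 mm⁴.
By symmetry the centroid is at mid-height, ȳ = 158 mm.
Transfer each piece to the horizontal axis through the centroid using Ī + A·d² with d = y − 158:
  bottom flange: d = -149 mm → contributes +40 010 400 mm⁴
  web: d = 0 mm → contributes +10 976 000 mm⁴
  top flange: d = 149 mm → contributes +40 010 400 mm⁴
Total I = 90 996 800 mm⁴.
Extreme fibre distance c = 158 mm; S = I/c = 575 929 mm³.

S_x ≈ 5.76 × 10⁵ mm³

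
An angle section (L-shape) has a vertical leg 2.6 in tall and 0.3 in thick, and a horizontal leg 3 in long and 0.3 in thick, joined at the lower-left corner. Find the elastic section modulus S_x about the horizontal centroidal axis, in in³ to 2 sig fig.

Treat the section as a set of non-overlapping primitives; coordinates are from the bounding-box lower-left.
Vertical leg: 0.3 × 2.6, A = 0.78 in², y = 1.3 in, Ī = 0.4394 in⁴.
Horizontal leg (remainder): 2.7 × 0.3, A = 0.81 in², y = 0.15 in, Ī = 0.006075 in⁴.
Centroid: ȳ = ΣA·y / ΣA = 0.7142 in.
Transfer each piece to the horizontal centroidal axis using Ī + A·d² with d = y − 0.7142:
  vertical leg: d = 0.5858 in → contributes +0.7071 in⁴
  horizontal leg (remainder): d = -0.5642 in → contributes +0.2639 in⁴
Total I = 0.971 in⁴.
Extreme fibre distance c = 1.886 in; S = I/c = 0.5149 in³.

S_x ≈ 0.51 in³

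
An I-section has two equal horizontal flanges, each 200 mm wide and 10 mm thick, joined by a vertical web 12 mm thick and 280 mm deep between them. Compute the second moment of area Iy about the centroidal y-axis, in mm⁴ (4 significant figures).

Iy ≈ 1.337 × 10⁷ mm⁴

Treat the section as a set of non-overlapping primitives; coordinates are from the bounding-box lower-left.
Bottom flange: 200 × 10, A = 2 000 mm², x = 100 mm, Ī = 6 666 667 mm⁴.
Web: 12 × 280, A = 3 360 mm², x = 100 mm, Ī = 40 320 mm⁴.
Top flange: 200 × 10, A = 2 000 mm², x = 100 mm, Ī = 6 666 667 mm⁴.
By symmetry the centroid is at mid-width, x̄ = 100 mm.
All pieces are centred on the centroidal y-axis, so I = ΣĪ = 13 373 653 mm⁴.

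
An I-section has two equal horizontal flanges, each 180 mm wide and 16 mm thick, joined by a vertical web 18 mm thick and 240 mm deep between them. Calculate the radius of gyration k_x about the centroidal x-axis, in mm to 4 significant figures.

k_x ≈ 106.9 mm

Break the section into simple shapes (no overlaps), measuring from the bottom-left corner of the bounding box.
Bottom flange: 180 × 16, A = 2 880 mm², y = 8 mm, Ī = 61 440 mm⁴.
Web: 18 × 240, A = 4 320 mm², y = 136 mm, Ī = 20 736 000 mm⁴.
Top flange: 180 × 16, A = 2 880 mm², y = 264 mm, Ī = 61 440 mm⁴.
By symmetry the centroid is at mid-height, ȳ = 136 mm.
Transfer each piece to the centroidal x-axis using Ī + A·d² with d = y − 136:
  bottom flange: d = -128 mm → contributes +47 247 360 mm⁴
  web: d = 0 mm → contributes +20 736 000 mm⁴
  top flange: d = 128 mm → contributes +47 247 360 mm⁴
Total I = 115 230 720 mm⁴.
Radius of gyration: k = √(I/A) = √(115 230 720 / 10 080) = 106.919 mm.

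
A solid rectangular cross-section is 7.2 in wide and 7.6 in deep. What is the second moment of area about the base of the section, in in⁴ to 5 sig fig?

I_base ≈ 1053.5 in⁴

The section: 7.2 × 7.6, A = 54.72 in², y = 3.8 in, Ī = 263.3856 in⁴.
Transfer it to the bottom edge using Ī + A·d² with d = y − 0:
  the section: d = 3.8 in → contributes +1053.542 in⁴
Total I = 1053.542 in⁴.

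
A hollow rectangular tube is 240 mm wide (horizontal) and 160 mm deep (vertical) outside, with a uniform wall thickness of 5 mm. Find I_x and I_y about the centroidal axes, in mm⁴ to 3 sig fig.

Decompose the section into non-overlapping parts with the origin at the bottom-left of its bounding rectangle.
Outer rectangle: 240 × 160, A = 38 400 mm², y = 80 mm, Ī = 81 920 000 mm⁴.
Inner void (subtracted): 230 × 150, A = 34 500 mm², y = 80 mm, Ī = 64 687 500 mm⁴.
By symmetry the centroid is at mid-height, ȳ = 80 mm.
All pieces are centred on the centroidal x-axis, so I = ΣĪ (holes subtracted) = 17 232 500 mm⁴.
Repeating about the centroidal y-axis gives I_y = 32 232 500 mm⁴.

I_x ≈ 1.72 × 10⁷ mm⁴, I_y ≈ 3.22 × 10⁷ mm⁴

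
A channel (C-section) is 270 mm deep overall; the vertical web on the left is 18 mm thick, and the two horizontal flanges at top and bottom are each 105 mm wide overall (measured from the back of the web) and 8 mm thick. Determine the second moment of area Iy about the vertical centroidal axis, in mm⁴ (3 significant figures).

Decompose the section into non-overlapping parts with the origin at the bottom-left of its bounding rectangle.
Web: 18 × 270, A = 4 860 mm², x = 9 mm, Ī = 131 220 mm⁴.
Top flange (beyond web): 87 × 8, A = 696 mm², x = 61.5 mm, Ī = 439 002 mm⁴.
Bottom flange (beyond web): 87 × 8, A = 696 mm², x = 61.5 mm, Ī = 439 002 mm⁴.
Centroid: x̄ = ΣA·x / ΣA = 20.689 mm.
Transfer each piece to the vertical centroidal axis using Ī + A·d² with d = x − 20.689:
  web: d = -11.689 mm → contributes +795 262 mm⁴
  top flange (beyond web): d = 40.811 mm → contributes +1 598 213 mm⁴
  bottom flange (beyond web): d = 40.811 mm → contributes +1 598 213 mm⁴
Total I = 3 991 688 mm⁴.

Iy ≈ 3.99 × 10⁶ mm⁴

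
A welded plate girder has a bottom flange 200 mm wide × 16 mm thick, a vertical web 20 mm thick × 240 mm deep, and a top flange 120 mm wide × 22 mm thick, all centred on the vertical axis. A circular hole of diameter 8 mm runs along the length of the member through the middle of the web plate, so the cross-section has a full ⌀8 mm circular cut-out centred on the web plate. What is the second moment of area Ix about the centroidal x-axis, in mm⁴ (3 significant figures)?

Treat the section as a set of non-overlapping primitives; coordinates are from the bounding-box lower-left.
Bottom plate: 200 × 16, A = 3 200 mm², y = 8 mm, Ī = 68 267 mm⁴.
Web plate: 20 × 240, A = 4 800 mm², y = 136 mm, Ī = 23 040 000 mm⁴.
Top plate: 120 × 22, A = 2 640 mm², y = 267 mm, Ī = 106 480 mm⁴.
Hole (subtracted): ⌀8, A = 50.265 mm², y = 136 mm, Ī = 201.06 mm⁴.
Centroid: ȳ = ΣA·y / ΣA = 129.98 mm.
Transfer each piece to the centroidal x-axis using Ī + A·d² with d = y − 129.98:
  bottom plate: d = -121.98 mm → contributes +47 680 730 mm⁴
  web plate: d = 6.0209 mm → contributes +23 214 007 mm⁴
  top plate: d = 137.02 mm → contributes +49 671 778 mm⁴
  hole: d = 6.0209 mm → contributes −2023.3 mm⁴
Total I = 120 564 491 mm⁴.

Ix ≈ 1.21 × 10⁸ mm⁴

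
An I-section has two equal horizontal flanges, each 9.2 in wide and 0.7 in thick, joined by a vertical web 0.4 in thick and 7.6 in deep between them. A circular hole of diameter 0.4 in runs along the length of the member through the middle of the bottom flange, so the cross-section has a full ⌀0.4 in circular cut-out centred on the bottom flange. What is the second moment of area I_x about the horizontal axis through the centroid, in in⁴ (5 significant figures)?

I_x ≈ 234.80 in⁴

Break the section into simple shapes (no overlaps), measuring from the bottom-left corner of the bounding box.
Bottom flange: 9.2 × 0.7, A = 6.44 in², y = 0.35 in, Ī = 0.2629667 in⁴.
Web: 0.4 × 7.6, A = 3.04 in², y = 4.5 in, Ī = 14.63253 in⁴.
Top flange: 9.2 × 0.7, A = 6.44 in², y = 8.65 in, Ī = 0.2629667 in⁴.
Hole (subtracted): ⌀0.4, A = 0.1256637 in², y = 0.35 in, Ī = 0.001256637 in⁴.
Centroid: ȳ = ΣA·y / ΣA = 4.533018 in.
Transfer each piece to the horizontal axis through the centroid using Ī + A·d² with d = y − 4.533018:
  bottom flange: d = -4.183018 in → contributes +112.9478 in⁴
  web: d = -0.03301844 in → contributes +14.63585 in⁴
  top flange: d = 4.116982 in → contributes +109.418 in⁴
  hole: d = -4.183018 in → contributes −2.200075 in⁴
Total I = 234.8015 in⁴.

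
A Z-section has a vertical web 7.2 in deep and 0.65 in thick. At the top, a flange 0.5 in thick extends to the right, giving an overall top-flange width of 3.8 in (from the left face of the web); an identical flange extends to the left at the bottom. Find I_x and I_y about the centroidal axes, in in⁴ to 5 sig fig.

I_x ≈ 55.634 in⁴, I_y ≈ 14.141 in⁴

Split into non-overlapping primitives; take the origin at the lower-left of the bounding box.
Web: 0.65 × 7.2, A = 4.68 in², y = 3.6 in, Ī = 20.2176 in⁴.
Top flange (beyond web): 3.15 × 0.5, A = 1.575 in², y = 6.95 in, Ī = 0.0328125 in⁴.
Bottom flange (beyond web): 3.15 × 0.5, A = 1.575 in², y = 0.25 in, Ī = 0.0328125 in⁴.
Centroid: ȳ = ΣA·y / ΣA = 3.6 in.
Transfer each piece to the centroidal x-axis using Ī + A·d² with d = y − 3.6:
  web: d = 0 in → contributes +20.2176 in⁴
  top flange (beyond web): d = 3.35 in → contributes +17.70825 in⁴
  bottom flange (beyond web): d = -3.35 in → contributes +17.70825 in⁴
Total I = 55.6341 in⁴.
For the y-axis: x̄ = 3.475 in.
Repeating about the centroidal y-axis gives I_y = 14.14093 in⁴.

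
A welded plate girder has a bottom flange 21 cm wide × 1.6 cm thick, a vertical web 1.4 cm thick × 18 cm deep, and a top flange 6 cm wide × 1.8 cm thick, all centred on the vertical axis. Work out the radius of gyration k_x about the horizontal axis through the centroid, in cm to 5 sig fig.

Decompose the section into non-overlapping parts with the origin at the bottom-left of its bounding rectangle.
Bottom plate: 21 × 1.6, A = 33.6 cm², y = 0.8 cm, Ī = 7.168 cm⁴.
Web plate: 1.4 × 18, A = 25.2 cm², y = 10.6 cm, Ī = 680.4 cm⁴.
Top plate: 6 × 1.8, A = 10.8 cm², y = 20.5 cm, Ī = 2.916 cm⁴.
Centroid: ȳ = ΣA·y / ΣA = 7.405172 cm.
Transfer each piece to the horizontal axis through the centroid using Ī + A·d² with d = y − 7.405172:
  bottom plate: d = -6.605172 cm → contributes +1473.079 cm⁴
  web plate: d = 3.194828 cm → contributes +937.6145 cm⁴
  top plate: d = 13.09483 cm → contributes +1854.841 cm⁴
Total I = 4265.534 cm⁴.
Radius of gyration: k = √(I/A) = √(4265.534 / 69.6) = 7.828564 cm.

k_x ≈ 7.8286 cm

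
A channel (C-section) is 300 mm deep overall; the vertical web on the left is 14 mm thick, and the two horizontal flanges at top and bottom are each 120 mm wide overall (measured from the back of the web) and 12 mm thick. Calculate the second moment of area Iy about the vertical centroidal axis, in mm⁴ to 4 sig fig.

Iy ≈ 8.154 × 10⁶ mm⁴

Break the section into simple shapes (no overlaps), measuring from the bottom-left corner of the bounding box.
Web: 14 × 300, A = 4 200 mm², x = 7 mm, Ī = 68 600 mm⁴.
Top flange (beyond web): 106 × 12, A = 1 272 mm², x = 67 mm, Ī = 1 191 016 mm⁴.
Bottom flange (beyond web): 106 × 12, A = 1 272 mm², x = 67 mm, Ī = 1 191 016 mm⁴.
Centroid: x̄ = ΣA·x / ΣA = 29.6335 mm.
Transfer each piece to the vertical centroidal axis using Ī + A·d² with d = x − 29.6335:
  web: d = -22.6335 mm → contributes +2 220 147 mm⁴
  top flange (beyond web): d = 37.3665 mm → contributes +2 967 057 mm⁴
  bottom flange (beyond web): d = 37.3665 mm → contributes +2 967 057 mm⁴
Total I = 8 154 262 mm⁴.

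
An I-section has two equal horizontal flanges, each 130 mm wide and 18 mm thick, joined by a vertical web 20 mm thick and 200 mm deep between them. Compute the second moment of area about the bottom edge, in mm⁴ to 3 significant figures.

I_base ≈ 1.90 × 10⁸ mm⁴

Split into non-overlapping primitives; take the origin at the lower-left of the bounding box.
Bottom flange: 130 × 18, A = 2 340 mm², y = 9 mm, Ī = 63 180 mm⁴.
Web: 20 × 200, A = 4 000 mm², y = 118 mm, Ī = 13 333 333 mm⁴.
Top flange: 130 × 18, A = 2 340 mm², y = 227 mm, Ī = 63 180 mm⁴.
Transfer each piece to the base of the section using Ī + A·d² with d = y − 0:
  bottom flange: d = 9 mm → contributes +252 720 mm⁴
  web: d = 118 mm → contributes +69 029 333 mm⁴
  top flange: d = 227 mm → contributes +120 641 040 mm⁴
Total I = 189 923 093 mm⁴.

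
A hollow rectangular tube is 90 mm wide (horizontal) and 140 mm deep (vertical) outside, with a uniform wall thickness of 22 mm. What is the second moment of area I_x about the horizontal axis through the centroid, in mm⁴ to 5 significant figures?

Treat the section as a set of non-overlapping primitives; coordinates are from the bounding-box lower-left.
Outer rectangle: 90 × 140, A = 12 600 mm², y = 70 mm, Ī = 20 580 000 mm⁴.
Inner void (subtracted): 46 × 96, A = 4 416 mm², y = 70 mm, Ī = 3 391 488 mm⁴.
By symmetry the centroid is at mid-height, ȳ = 70 mm.
All pieces are centred on the horizontal axis through the centroid, so I = ΣĪ (holes subtracted) = 17 188 512 mm⁴.

I_x ≈ 1.7189 × 10⁷ mm⁴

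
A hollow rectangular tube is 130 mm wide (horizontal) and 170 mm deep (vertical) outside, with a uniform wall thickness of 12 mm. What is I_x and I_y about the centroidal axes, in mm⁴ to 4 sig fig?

Decompose the section into non-overlapping parts with the origin at the bottom-left of its bounding rectangle.
Outer rectangle: 130 × 170, A = 22 100 mm², y = 85 mm, Ī = 53 224 167 mm⁴.
Inner void (subtracted): 106 × 146, A = 15 476 mm², y = 85 mm, Ī = 27 490 535 mm⁴.
By symmetry the centroid is at mid-height, ȳ = 85 mm.
All pieces are centred on the centroidal x-axis, so I = ΣĪ (holes subtracted) = 25 733 632 mm⁴.
Repeating about the centroidal y-axis gives I_y = 16 633 472 mm⁴.

I_x ≈ 2.573 × 10⁷ mm⁴, I_y ≈ 1.663 × 10⁷ mm⁴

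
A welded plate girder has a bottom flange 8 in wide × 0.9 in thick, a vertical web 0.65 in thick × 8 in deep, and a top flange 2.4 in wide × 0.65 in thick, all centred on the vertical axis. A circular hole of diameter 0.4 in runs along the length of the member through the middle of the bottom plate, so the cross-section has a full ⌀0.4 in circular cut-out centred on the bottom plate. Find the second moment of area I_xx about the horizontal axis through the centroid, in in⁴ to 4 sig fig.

Split into non-overlapping primitives; take the origin at the lower-left of the bounding box.
Bottom plate: 8 × 0.9, A = 7.2 in², y = 0.45 in, Ī = 0.486 in⁴.
Web plate: 0.65 × 8, A = 5.2 in², y = 4.9 in, Ī = 27.7333 in⁴.
Top plate: 2.4 × 0.65, A = 1.56 in², y = 9.225 in, Ī = 0.054925 in⁴.
Hole (subtracted): ⌀0.4, A = 0.125664 in², y = 0.45 in, Ī = 0.00125664 in⁴.
Centroid: ȳ = ΣA·y / ΣA = 3.11214 in.
Transfer each piece to the horizontal axis through the centroid using Ī + A·d² with d = y − 3.11214:
  bottom plate: d = -2.66214 in → contributes +51.5125 in⁴
  web plate: d = 1.78786 in → contributes +44.3548 in⁴
  top plate: d = 6.11286 in → contributes +58.3475 in⁴
  hole: d = -2.66214 in → contributes −0.891837 in⁴
Total I = 153.323 in⁴.

I_xx ≈ 153.3 in⁴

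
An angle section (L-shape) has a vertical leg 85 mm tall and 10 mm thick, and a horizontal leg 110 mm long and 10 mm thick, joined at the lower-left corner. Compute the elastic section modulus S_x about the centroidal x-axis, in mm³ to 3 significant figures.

S_x ≈ 1.86 × 10⁴ mm³

Break the section into simple shapes (no overlaps), measuring from the bottom-left corner of the bounding box.
Vertical leg: 10 × 85, A = 850 mm², y = 42.5 mm, Ī = 511 771 mm⁴.
Horizontal leg (remainder): 100 × 10, A = 1 000 mm², y = 5 mm, Ī = 8333.3 mm⁴.
Centroid: ȳ = ΣA·y / ΣA = 22.23 mm.
Transfer each piece to the centroidal x-axis using Ī + A·d² with d = y − 22.23:
  vertical leg: d = 20.27 mm → contributes +861 022 mm⁴
  horizontal leg (remainder): d = -17.23 mm → contributes +305 197 mm⁴
Total I = 1 166 219 mm⁴.
Extreme fibre distance c = 62.77 mm; S = I/c = 18 579 mm³.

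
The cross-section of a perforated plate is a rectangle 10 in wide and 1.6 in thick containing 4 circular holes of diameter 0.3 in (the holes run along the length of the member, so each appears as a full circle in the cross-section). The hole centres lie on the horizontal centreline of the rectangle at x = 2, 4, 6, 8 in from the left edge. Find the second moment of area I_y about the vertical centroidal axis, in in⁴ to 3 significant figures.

I_y ≈ 132 in⁴

Break the section into simple shapes (no overlaps), measuring from the bottom-left corner of the bounding box.
Plate: 10 × 1.6, A = 16 in², x = 5 in, Ī = 133.33 in⁴.
Hole 1 (subtracted): ⌀0.3, A = 0.070686 in², x = 2 in, Ī = 0.00039761 in⁴.
Hole 2 (subtracted): ⌀0.3, A = 0.070686 in², x = 4 in, Ī = 0.00039761 in⁴.
Hole 3 (subtracted): ⌀0.3, A = 0.070686 in², x = 6 in, Ī = 0.00039761 in⁴.
Hole 4 (subtracted): ⌀0.3, A = 0.070686 in², x = 8 in, Ī = 0.00039761 in⁴.
By symmetry the centroid is at mid-width, x̄ = 5 in.
Transfer each piece to the vertical centroidal axis using Ī + A·d² with d = x − 5:
  plate: d = 0 in → contributes +133.33 in⁴
  hole 1: d = -3 in → contributes −0.63657 in⁴
  hole 2: d = -1 in → contributes −0.071083 in⁴
  hole 3: d = 1 in → contributes −0.071083 in⁴
  hole 4: d = 3 in → contributes −0.63657 in⁴
Total I = 131.92 in⁴.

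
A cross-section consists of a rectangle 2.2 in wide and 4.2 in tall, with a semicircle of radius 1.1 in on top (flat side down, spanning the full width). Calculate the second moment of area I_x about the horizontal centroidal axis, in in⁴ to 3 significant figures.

I_x ≈ 24.1 in⁴

Treat the section as a set of non-overlapping primitives; coordinates are from the bounding-box lower-left.
Rectangular body: 2.2 × 4.2, A = 9.24 in², y = 2.1 in, Ī = 13.583 in⁴.
Semicircular cap: semicircle r = 1.1, A = 1.9007 in², y = 4.6669 in, Ī = 0.1607 in⁴.
Centroid: ȳ = ΣA·y / ΣA = 2.5379 in.
Transfer each piece to the horizontal centroidal axis using Ī + A·d² with d = y − 2.5379:
  rectangular body: d = -0.43792 in → contributes +15.355 in⁴
  semicircular cap: d = 2.1289 in → contributes +8.7752 in⁴
Total I = 24.13 in⁴.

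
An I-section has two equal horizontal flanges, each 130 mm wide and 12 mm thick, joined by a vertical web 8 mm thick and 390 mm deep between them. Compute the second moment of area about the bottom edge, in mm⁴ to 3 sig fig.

I_base ≈ 4.33 × 10⁸ mm⁴

Split into non-overlapping primitives; take the origin at the lower-left of the bounding box.
Bottom flange: 130 × 12, A = 1 560 mm², y = 6 mm, Ī = 18 720 mm⁴.
Web: 8 × 390, A = 3 120 mm², y = 207 mm, Ī = 39 546 000 mm⁴.
Top flange: 130 × 12, A = 1 560 mm², y = 408 mm, Ī = 18 720 mm⁴.
Transfer each piece to a horizontal axis along the bottom face using Ī + A·d² with d = y − 0:
  bottom flange: d = 6 mm → contributes +74 880 mm⁴
  web: d = 207 mm → contributes +173 234 880 mm⁴
  top flange: d = 408 mm → contributes +259 702 560 mm⁴
Total I = 433 012 320 mm⁴.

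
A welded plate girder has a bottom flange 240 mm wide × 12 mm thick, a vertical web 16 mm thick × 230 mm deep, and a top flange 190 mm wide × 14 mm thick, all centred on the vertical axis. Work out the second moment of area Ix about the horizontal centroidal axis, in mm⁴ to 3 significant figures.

Ix ≈ 9.80 × 10⁷ mm⁴

Break the section into simple shapes (no overlaps), measuring from the bottom-left corner of the bounding box.
Bottom plate: 240 × 12, A = 2 880 mm², y = 6 mm, Ī = 34 560 mm⁴.
Web plate: 16 × 230, A = 3 680 mm², y = 127 mm, Ī = 16 222 667 mm⁴.
Top plate: 190 × 14, A = 2 660 mm², y = 249 mm, Ī = 43 447 mm⁴.
Centroid: ȳ = ΣA·y / ΣA = 124.4 mm.
Transfer each piece to the horizontal centroidal axis using Ī + A·d² with d = y − 124.4:
  bottom plate: d = -118.4 mm → contributes +40 408 900 mm⁴
  web plate: d = 2.5987 mm → contributes +16 247 519 mm⁴
  top plate: d = 124.6 mm → contributes +41 339 510 mm⁴
Total I = 97 995 929 mm⁴.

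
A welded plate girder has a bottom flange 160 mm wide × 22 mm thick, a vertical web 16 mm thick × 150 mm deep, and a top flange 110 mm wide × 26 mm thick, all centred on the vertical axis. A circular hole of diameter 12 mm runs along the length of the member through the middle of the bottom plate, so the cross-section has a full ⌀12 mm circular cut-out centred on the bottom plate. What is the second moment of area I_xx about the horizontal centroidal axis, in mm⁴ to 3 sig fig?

I_xx ≈ 5.20 × 10⁷ mm⁴

Split into non-overlapping primitives; take the origin at the lower-left of the bounding box.
Bottom plate: 160 × 22, A = 3 520 mm², y = 11 mm, Ī = 141 973 mm⁴.
Web plate: 16 × 150, A = 2 400 mm², y = 97 mm, Ī = 4 500 000 mm⁴.
Top plate: 110 × 26, A = 2 860 mm², y = 185 mm, Ī = 161 113 mm⁴.
Hole (subtracted): ⌀12, A = 113.1 mm², y = 11 mm, Ī = 1017.9 mm⁴.
Centroid: ȳ = ΣA·y / ΣA = 92.233 mm.
Transfer each piece to the horizontal centroidal axis using Ī + A·d² with d = y − 92.233:
  bottom plate: d = -81.233 mm → contributes +23 369 849 mm⁴
  web plate: d = 4.7668 mm → contributes +4 554 534 mm⁴
  top plate: d = 92.767 mm → contributes +24 773 370 mm⁴
  hole: d = -81.233 mm → contributes −747 328 mm⁴
Total I = 51 950 426 mm⁴.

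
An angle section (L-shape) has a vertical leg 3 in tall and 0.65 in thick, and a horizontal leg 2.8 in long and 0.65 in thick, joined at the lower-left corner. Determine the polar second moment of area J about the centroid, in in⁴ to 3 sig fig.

J ≈ 4.84 in⁴

Decompose the section into non-overlapping parts with the origin at the bottom-left of its bounding rectangle.
Vertical leg: 0.65 × 3, A = 1.95 in², y = 1.5 in, Ī = 1.4625 in⁴.
Horizontal leg (remainder): 2.15 × 0.65, A = 1.3975 in², y = 0.325 in, Ī = 0.049204 in⁴.
Centroid: ȳ = ΣA·y / ΣA = 1.0095 in.
Transfer each piece to the centroidal x-axis using Ī + A·d² with d = y − 1.0095:
  vertical leg: d = 0.49053 in → contributes +1.9317 in⁴
  horizontal leg (remainder): d = -0.68447 in → contributes +0.70392 in⁴
Total I = 2.6356 in⁴.
For the y-axis: x̄ = 0.90947 in.
Repeating about the centroidal y-axis gives I_y = 2.2026 in⁴.
Polar second moment: J = I_x + I_y = 4.8382 in⁴.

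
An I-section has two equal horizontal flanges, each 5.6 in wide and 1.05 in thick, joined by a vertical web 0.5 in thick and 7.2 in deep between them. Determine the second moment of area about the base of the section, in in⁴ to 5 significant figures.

I_base ≈ 548.86 in⁴

Decompose the section into non-overlapping parts with the origin at the bottom-left of its bounding rectangle.
Bottom flange: 5.6 × 1.05, A = 5.88 in², y = 0.525 in, Ī = 0.540225 in⁴.
Web: 0.5 × 7.2, A = 3.6 in², y = 4.65 in, Ī = 15.552 in⁴.
Top flange: 5.6 × 1.05, A = 5.88 in², y = 8.775 in, Ī = 0.540225 in⁴.
Transfer each piece to the bottom edge using Ī + A·d² with d = y − 0:
  bottom flange: d = 0.525 in → contributes +2.1609 in⁴
  web: d = 4.65 in → contributes +93.393 in⁴
  top flange: d = 8.775 in → contributes +453.3039 in⁴
Total I = 548.8578 in⁴.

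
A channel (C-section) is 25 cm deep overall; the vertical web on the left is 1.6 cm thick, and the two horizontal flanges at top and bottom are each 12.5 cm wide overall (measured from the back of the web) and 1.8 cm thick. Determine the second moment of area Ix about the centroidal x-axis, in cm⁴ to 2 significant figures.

Split into non-overlapping primitives; take the origin at the lower-left of the bounding box.
Web: 1.6 × 25, A = 40 cm², y = 12.5 cm, Ī = 2 083 cm⁴.
Top flange (beyond web): 10.9 × 1.8, A = 19.62 cm², y = 24.1 cm, Ī = 5.297 cm⁴.
Bottom flange (beyond web): 10.9 × 1.8, A = 19.62 cm², y = 0.9 cm, Ī = 5.297 cm⁴.
By symmetry the centroid is at mid-height, ȳ = 12.5 cm.
Transfer each piece to the centroidal x-axis using Ī + A·d² with d = y − 12.5:
  web: d = 0 cm → contributes +2 083 cm⁴
  top flange (beyond web): d = 11.6 cm → contributes +2 645 cm⁴
  bottom flange (beyond web): d = -11.6 cm → contributes +2 645 cm⁴
Total I = 7 374 cm⁴.

Ix ≈ 7400 cm⁴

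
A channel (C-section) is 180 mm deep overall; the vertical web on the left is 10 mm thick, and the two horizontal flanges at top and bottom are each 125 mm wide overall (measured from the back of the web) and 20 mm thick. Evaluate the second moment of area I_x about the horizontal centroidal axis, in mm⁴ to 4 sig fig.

Treat the section as a set of non-overlapping primitives; coordinates are from the bounding-box lower-left.
Web: 10 × 180, A = 1 800 mm², y = 90 mm, Ī = 4 860 000 mm⁴.
Top flange (beyond web): 115 × 20, A = 2 300 mm², y = 170 mm, Ī = 76666.7 mm⁴.
Bottom flange (beyond web): 115 × 20, A = 2 300 mm², y = 10 mm, Ī = 76666.7 mm⁴.
By symmetry the centroid is at mid-height, ȳ = 90 mm.
Transfer each piece to the horizontal centroidal axis using Ī + A·d² with d = y − 90:
  web: d = 0 mm → contributes +4 860 000 mm⁴
  top flange (beyond web): d = 80 mm → contributes +14 796 667 mm⁴
  bottom flange (beyond web): d = -80 mm → contributes +14 796 667 mm⁴
Total I = 34 453 333 mm⁴.

I_x ≈ 3.445 × 10⁷ mm⁴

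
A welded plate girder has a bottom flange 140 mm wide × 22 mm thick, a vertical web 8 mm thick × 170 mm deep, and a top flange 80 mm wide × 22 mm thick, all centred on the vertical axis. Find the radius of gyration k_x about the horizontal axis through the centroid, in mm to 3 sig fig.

Treat the section as a set of non-overlapping primitives; coordinates are from the bounding-box lower-left.
Bottom plate: 140 × 22, A = 3 080 mm², y = 11 mm, Ī = 124 227 mm⁴.
Web plate: 8 × 170, A = 1 360 mm², y = 107 mm, Ī = 3 275 333 mm⁴.
Top plate: 80 × 22, A = 1 760 mm², y = 203 mm, Ī = 70 987 mm⁴.
Centroid: ȳ = ΣA·y / ΣA = 86.561 mm.
Transfer each piece to the horizontal axis through the centroid using Ī + A·d² with d = y − 86.561:
  bottom plate: d = -75.561 mm → contributes +17 709 513 mm⁴
  web plate: d = 20.439 mm → contributes +3 843 461 mm⁴
  top plate: d = 116.44 mm → contributes +23 933 019 mm⁴
Total I = 45 485 993 mm⁴.
Radius of gyration: k = √(I/A) = √(45 485 993 / 6 200) = 85.653 mm.

k_x ≈ 85.7 mm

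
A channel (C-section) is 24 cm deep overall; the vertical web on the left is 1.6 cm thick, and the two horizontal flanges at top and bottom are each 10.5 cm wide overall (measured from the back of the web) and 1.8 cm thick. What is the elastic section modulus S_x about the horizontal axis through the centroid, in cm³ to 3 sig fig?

S_x ≈ 483 cm³

Break the section into simple shapes (no overlaps), measuring from the bottom-left corner of the bounding box.
Web: 1.6 × 24, A = 38.4 cm², y = 12 cm, Ī = 1843.2 cm⁴.
Top flange (beyond web): 8.9 × 1.8, A = 16.02 cm², y = 23.1 cm, Ī = 4.3254 cm⁴.
Bottom flange (beyond web): 8.9 × 1.8, A = 16.02 cm², y = 0.9 cm, Ī = 4.3254 cm⁴.
By symmetry the centroid is at mid-height, ȳ = 12 cm.
Transfer each piece to the horizontal axis through the centroid using Ī + A·d² with d = y − 12:
  web: d = 0 cm → contributes +1843.2 cm⁴
  top flange (beyond web): d = 11.1 cm → contributes +1978.1 cm⁴
  bottom flange (beyond web): d = -11.1 cm → contributes +1978.1 cm⁴
Total I = 5799.5 cm⁴.
Extreme fibre distance c = 12 cm; S = I/c = 483.29 cm³.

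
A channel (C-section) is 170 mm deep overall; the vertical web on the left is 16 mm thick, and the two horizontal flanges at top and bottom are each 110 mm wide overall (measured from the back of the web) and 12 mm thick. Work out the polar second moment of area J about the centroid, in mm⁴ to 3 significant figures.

J ≈ 2.61 × 10⁷ mm⁴

Break the section into simple shapes (no overlaps), measuring from the bottom-left corner of the bounding box.
Web: 16 × 170, A = 2 720 mm², y = 85 mm, Ī = 6 550 667 mm⁴.
Top flange (beyond web): 94 × 12, A = 1 128 mm², y = 164 mm, Ī = 13 536 mm⁴.
Bottom flange (beyond web): 94 × 12, A = 1 128 mm², y = 6 mm, Ī = 13 536 mm⁴.
By symmetry the centroid is at mid-height, ȳ = 85 mm.
Transfer each piece to the centroidal x-axis using Ī + A·d² with d = y − 85:
  web: d = 0 mm → contributes +6 550 667 mm⁴
  top flange (beyond web): d = 79 mm → contributes +7 053 384 mm⁴
  bottom flange (beyond web): d = -79 mm → contributes +7 053 384 mm⁴
Total I = 20 657 435 mm⁴.
For the y-axis: x̄ = 32.936 mm.
Repeating about the centroidal y-axis gives I_y = 5 449 574 mm⁴.
Polar second moment: J = I_x + I_y = 26 107 009 mm⁴.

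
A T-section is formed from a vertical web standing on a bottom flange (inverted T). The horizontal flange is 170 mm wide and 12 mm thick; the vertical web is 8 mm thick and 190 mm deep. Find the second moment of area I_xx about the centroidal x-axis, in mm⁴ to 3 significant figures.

Split into non-overlapping primitives; take the origin at the lower-left of the bounding box.
Flange: 170 × 12, A = 2 040 mm², y = 6 mm, Ī = 24 480 mm⁴.
Web: 8 × 190, A = 1 520 mm², y = 107 mm, Ī = 4 572 667 mm⁴.
Centroid: ȳ = ΣA·y / ΣA = 49.124 mm.
Transfer each piece to the centroidal x-axis using Ī + A·d² with d = y − 49.124:
  flange: d = -43.124 mm → contributes +3 818 155 mm⁴
  web: d = 57.876 mm → contributes +9 664 178 mm⁴
Total I = 13 482 332 mm⁴.

I_xx ≈ 1.35 × 10⁷ mm⁴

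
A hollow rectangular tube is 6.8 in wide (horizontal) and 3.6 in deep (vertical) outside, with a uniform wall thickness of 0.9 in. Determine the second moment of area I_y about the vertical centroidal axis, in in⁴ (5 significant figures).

Treat the section as a set of non-overlapping primitives; coordinates are from the bounding-box lower-left.
Outer rectangle: 6.8 × 3.6, A = 24.48 in², x = 3.4 in, Ī = 94.3296 in⁴.
Inner void (subtracted): 5 × 1.8, A = 9 in², x = 3.4 in, Ī = 18.75 in⁴.
By symmetry the centroid is at mid-width, x̄ = 3.4 in.
All pieces are centred on the vertical centroidal axis, so I = ΣĪ (holes subtracted) = 75.5796 in⁴.

I_y ≈ 75.580 in⁴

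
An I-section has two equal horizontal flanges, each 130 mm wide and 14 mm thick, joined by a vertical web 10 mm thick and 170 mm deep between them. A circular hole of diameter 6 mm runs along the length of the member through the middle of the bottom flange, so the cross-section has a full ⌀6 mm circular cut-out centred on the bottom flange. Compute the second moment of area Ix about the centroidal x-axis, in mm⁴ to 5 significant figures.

Decompose the section into non-overlapping parts with the origin at the bottom-left of its bounding rectangle.
Bottom flange: 130 × 14, A = 1 820 mm², y = 7 mm, Ī = 29726.67 mm⁴.
Web: 10 × 170, A = 1 700 mm², y = 99 mm, Ī = 4 094 167 mm⁴.
Top flange: 130 × 14, A = 1 820 mm², y = 191 mm, Ī = 29726.67 mm⁴.
Hole (subtracted): ⌀6, A = 28.27433 mm², y = 7 mm, Ī = 63.61725 mm⁴.
Centroid: ȳ = ΣA·y / ΣA = 99.48972 mm.
Transfer each piece to the centroidal x-axis using Ī + A·d² with d = y − 99.48972:
  bottom flange: d = -92.48972 mm → contributes +15 598 639 mm⁴
  web: d = -0.4897163 mm → contributes +4 094 574 mm⁴
  top flange: d = 91.51028 mm → contributes +15 270 647 mm⁴
  hole: d = -92.48972 mm → contributes −241932.1 mm⁴
Total I = 34 721 929 mm⁴.

Ix ≈ 3.4722 × 10⁷ mm⁴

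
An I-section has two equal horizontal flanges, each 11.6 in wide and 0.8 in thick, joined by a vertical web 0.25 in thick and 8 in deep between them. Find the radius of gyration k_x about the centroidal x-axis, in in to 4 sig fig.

Treat the section as a set of non-overlapping primitives; coordinates are from the bounding-box lower-left.
Bottom flange: 11.6 × 0.8, A = 9.28 in², y = 0.4 in, Ī = 0.494933 in⁴.
Web: 0.25 × 8, A = 2 in², y = 4.8 in, Ī = 10.6667 in⁴.
Top flange: 11.6 × 0.8, A = 9.28 in², y = 9.2 in, Ī = 0.494933 in⁴.
By symmetry the centroid is at mid-height, ȳ = 4.8 in.
Transfer each piece to the centroidal x-axis using Ī + A·d² with d = y − 4.8:
  bottom flange: d = -4.4 in → contributes +180.156 in⁴
  web: d = 0 in → contributes +10.6667 in⁴
  top flange: d = 4.4 in → contributes +180.156 in⁴
Total I = 370.978 in⁴.
Radius of gyration: k = √(I/A) = √(370.978 / 20.56) = 4.24779 in.

k_x ≈ 4.248 in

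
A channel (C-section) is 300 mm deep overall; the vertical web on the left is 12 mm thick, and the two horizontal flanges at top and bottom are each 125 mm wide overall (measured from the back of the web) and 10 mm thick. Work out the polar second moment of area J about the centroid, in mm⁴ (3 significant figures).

Split into non-overlapping primitives; take the origin at the lower-left of the bounding box.
Web: 12 × 300, A = 3 600 mm², y = 150 mm, Ī = 27 000 000 mm⁴.
Top flange (beyond web): 113 × 10, A = 1 130 mm², y = 295 mm, Ī = 9416.7 mm⁴.
Bottom flange (beyond web): 113 × 10, A = 1 130 mm², y = 5 mm, Ī = 9416.7 mm⁴.
By symmetry the centroid is at mid-height, ȳ = 150 mm.
Transfer each piece to the centroidal x-axis using Ī + A·d² with d = y − 150:
  web: d = 0 mm → contributes +27 000 000 mm⁴
  top flange (beyond web): d = 145 mm → contributes +23 767 667 mm⁴
  bottom flange (beyond web): d = -145 mm → contributes +23 767 667 mm⁴
Total I = 74 535 333 mm⁴.
For the y-axis: x̄ = 30.104 mm.
Repeating about the centroidal y-axis gives I_y = 7 871 450 mm⁴.
Polar second moment: J = I_x + I_y = 82 406 783 mm⁴.

J ≈ 8.24 × 10⁷ mm⁴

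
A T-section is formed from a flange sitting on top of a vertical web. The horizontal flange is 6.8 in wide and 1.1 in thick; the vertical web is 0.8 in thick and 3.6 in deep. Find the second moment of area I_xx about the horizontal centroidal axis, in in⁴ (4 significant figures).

I_xx ≈ 15.35 in⁴

Decompose the section into non-overlapping parts with the origin at the bottom-left of its bounding rectangle.
Flange: 6.8 × 1.1, A = 7.48 in², y = 4.15 in, Ī = 0.754233 in⁴.
Web: 0.8 × 3.6, A = 2.88 in², y = 1.8 in, Ī = 3.1104 in⁴.
Centroid: ȳ = ΣA·y / ΣA = 3.49672 in.
Transfer each piece to the horizontal centroidal axis using Ī + A·d² with d = y − 3.49672:
  flange: d = 0.653282 in → contributes +3.94653 in⁴
  web: d = -1.69672 in → contributes +11.4015 in⁴
Total I = 15.348 in⁴.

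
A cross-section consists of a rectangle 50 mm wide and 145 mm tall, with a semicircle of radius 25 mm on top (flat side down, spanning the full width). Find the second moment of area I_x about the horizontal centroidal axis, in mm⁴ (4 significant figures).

I_x ≈ 1.872 × 10⁷ mm⁴

Treat the section as a set of non-overlapping primitives; coordinates are from the bounding-box lower-left.
Rectangular body: 50 × 145, A = 7 250 mm², y = 72.5 mm, Ī = 12 702 604 mm⁴.
Semicircular cap: semicircle r = 25, A = 981.748 mm², y = 155.61 mm, Ī = 42873.8 mm⁴.
Centroid: ȳ = ΣA·y / ΣA = 82.412 mm.
Transfer each piece to the horizontal centroidal axis using Ī + A·d² with d = y − 82.412:
  rectangular body: d = -9.91204 mm → contributes +13 414 905 mm⁴
  semicircular cap: d = 73.1983 mm → contributes +5 303 068 mm⁴
Total I = 18 717 974 mm⁴.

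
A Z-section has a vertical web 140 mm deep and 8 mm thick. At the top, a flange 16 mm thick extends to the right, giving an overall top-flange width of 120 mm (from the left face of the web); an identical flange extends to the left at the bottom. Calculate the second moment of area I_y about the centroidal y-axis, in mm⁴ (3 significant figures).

Break the section into simple shapes (no overlaps), measuring from the bottom-left corner of the bounding box.
Web: 8 × 140, A = 1 120 mm², x = 116 mm, Ī = 5973.3 mm⁴.
Top flange (beyond web): 112 × 16, A = 1 792 mm², x = 176 mm, Ī = 1 873 237 mm⁴.
Bottom flange (beyond web): 112 × 16, A = 1 792 mm², x = 56 mm, Ī = 1 873 237 mm⁴.
Centroid: x̄ = ΣA·x / ΣA = 116 mm.
Transfer each piece to the centroidal y-axis using Ī + A·d² with d = x − 116:
  web: d = 0 mm → contributes +5973.3 mm⁴
  top flange (beyond web): d = 60 mm → contributes +8 324 437 mm⁴
  bottom flange (beyond web): d = -60 mm → contributes +8 324 437 mm⁴
Total I = 16 654 848 mm⁴.

I_y ≈ 1.67 × 10⁷ mm⁴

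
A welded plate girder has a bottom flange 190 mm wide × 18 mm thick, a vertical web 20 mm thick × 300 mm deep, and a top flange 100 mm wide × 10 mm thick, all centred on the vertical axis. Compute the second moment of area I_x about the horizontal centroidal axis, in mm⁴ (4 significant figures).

Split into non-overlapping primitives; take the origin at the lower-left of the bounding box.
Bottom plate: 190 × 18, A = 3 420 mm², y = 9 mm, Ī = 92 340 mm⁴.
Web plate: 20 × 300, A = 6 000 mm², y = 168 mm, Ī = 45 000 000 mm⁴.
Top plate: 100 × 10, A = 1 000 mm², y = 323 mm, Ī = 8333.33 mm⁴.
Centroid: ȳ = ΣA·y / ΣA = 130.689 mm.
Transfer each piece to the horizontal centroidal axis using Ī + A·d² with d = y − 130.689:
  bottom plate: d = -121.689 mm → contributes +50 736 477 mm⁴
  web plate: d = 37.3109 mm → contributes +53 352 638 mm⁴
  top plate: d = 192.311 mm → contributes +36 991 831 mm⁴
Total I = 141 080 946 mm⁴.

I_x ≈ 1.411 × 10⁸ mm⁴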